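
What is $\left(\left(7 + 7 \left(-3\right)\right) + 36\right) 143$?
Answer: $3146$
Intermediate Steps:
$\left(\left(7 + 7 \left(-3\right)\right) + 36\right) 143 = \left(\left(7 - 21\right) + 36\right) 143 = \left(-14 + 36\right) 143 = 22 \cdot 143 = 3146$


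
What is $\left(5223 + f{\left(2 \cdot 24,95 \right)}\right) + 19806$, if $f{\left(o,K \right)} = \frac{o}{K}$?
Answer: $\frac{2377803}{95} \approx 25030.0$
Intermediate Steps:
$\left(5223 + f{\left(2 \cdot 24,95 \right)}\right) + 19806 = \left(5223 + \frac{2 \cdot 24}{95}\right) + 19806 = \left(5223 + 48 \cdot \frac{1}{95}\right) + 19806 = \left(5223 + \frac{48}{95}\right) + 19806 = \frac{496233}{95} + 19806 = \frac{2377803}{95}$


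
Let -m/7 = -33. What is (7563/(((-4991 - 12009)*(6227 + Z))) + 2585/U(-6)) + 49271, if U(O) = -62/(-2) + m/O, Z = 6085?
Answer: 3413492421479/69768000 ≈ 48926.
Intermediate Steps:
m = 231 (m = -7*(-33) = 231)
U(O) = 31 + 231/O (U(O) = -62/(-2) + 231/O = -62*(-½) + 231/O = 31 + 231/O)
(7563/(((-4991 - 12009)*(6227 + Z))) + 2585/U(-6)) + 49271 = (7563/(((-4991 - 12009)*(6227 + 6085))) + 2585/(31 + 231/(-6))) + 49271 = (7563/((-17000*12312)) + 2585/(31 + 231*(-⅙))) + 49271 = (7563/(-209304000) + 2585/(31 - 77/2)) + 49271 = (7563*(-1/209304000) + 2585/(-15/2)) + 49271 = (-2521/69768000 + 2585*(-2/15)) + 49271 = (-2521/69768000 - 1034/3) + 49271 = -24046706521/69768000 + 49271 = 3413492421479/69768000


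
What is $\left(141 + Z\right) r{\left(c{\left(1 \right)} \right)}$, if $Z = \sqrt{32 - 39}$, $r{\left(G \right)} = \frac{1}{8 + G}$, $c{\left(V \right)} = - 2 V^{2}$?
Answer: $\frac{47}{2} + \frac{i \sqrt{7}}{6} \approx 23.5 + 0.44096 i$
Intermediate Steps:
$Z = i \sqrt{7}$ ($Z = \sqrt{-7} = i \sqrt{7} \approx 2.6458 i$)
$\left(141 + Z\right) r{\left(c{\left(1 \right)} \right)} = \frac{141 + i \sqrt{7}}{8 - 2 \cdot 1^{2}} = \frac{141 + i \sqrt{7}}{8 - 2} = \frac{141 + i \sqrt{7}}{6} = \left(141 + i \sqrt{7}\right) \frac{1}{6} = \frac{47}{2} + \frac{i \sqrt{7}}{6}$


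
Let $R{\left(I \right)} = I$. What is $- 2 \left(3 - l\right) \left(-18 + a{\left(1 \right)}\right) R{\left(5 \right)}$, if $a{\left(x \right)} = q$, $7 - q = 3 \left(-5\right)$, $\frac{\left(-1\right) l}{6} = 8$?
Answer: $-2040$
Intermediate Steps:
$l = -48$ ($l = \left(-6\right) 8 = -48$)
$q = 22$ ($q = 7 - 3 \left(-5\right) = 7 - -15 = 7 + 15 = 22$)
$a{\left(x \right)} = 22$
$- 2 \left(3 - l\right) \left(-18 + a{\left(1 \right)}\right) R{\left(5 \right)} = - 2 \left(3 - -48\right) \left(-18 + 22\right) 5 = - 2 \left(3 + 48\right) 4 \cdot 5 = \left(-2\right) 51 \cdot 4 \cdot 5 = \left(-102\right) 4 \cdot 5 = \left(-408\right) 5 = -2040$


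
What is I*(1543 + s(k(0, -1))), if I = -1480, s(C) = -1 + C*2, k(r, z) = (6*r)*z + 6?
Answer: -2299920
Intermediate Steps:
k(r, z) = 6 + 6*r*z (k(r, z) = 6*r*z + 6 = 6 + 6*r*z)
s(C) = -1 + 2*C
I*(1543 + s(k(0, -1))) = -1480*(1543 + (-1 + 2*(6 + 6*0*(-1)))) = -1480*(1543 + (-1 + 2*(6 + 0))) = -1480*(1543 + (-1 + 2*6)) = -1480*(1543 + (-1 + 12)) = -1480*(1543 + 11) = -1480*1554 = -2299920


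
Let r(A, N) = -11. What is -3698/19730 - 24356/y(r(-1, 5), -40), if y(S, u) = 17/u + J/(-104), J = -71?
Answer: -62470828283/660955 ≈ -94516.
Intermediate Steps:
y(S, u) = 71/104 + 17/u (y(S, u) = 17/u - 71/(-104) = 17/u - 71*(-1/104) = 17/u + 71/104 = 71/104 + 17/u)
-3698/19730 - 24356/y(r(-1, 5), -40) = -3698/19730 - 24356/(71/104 + 17/(-40)) = -3698*1/19730 - 24356/(71/104 + 17*(-1/40)) = -1849/9865 - 24356/(71/104 - 17/40) = -1849/9865 - 24356/67/260 = -1849/9865 - 24356*260/67 = -1849/9865 - 6332560/67 = -62470828283/660955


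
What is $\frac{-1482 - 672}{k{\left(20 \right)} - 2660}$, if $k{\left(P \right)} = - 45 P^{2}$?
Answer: $\frac{1077}{10330} \approx 0.10426$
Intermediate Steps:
$\frac{-1482 - 672}{k{\left(20 \right)} - 2660} = \frac{-1482 - 672}{- 45 \cdot 20^{2} - 2660} = - \frac{2154}{\left(-45\right) 400 - 2660} = - \frac{2154}{-18000 - 2660} = - \frac{2154}{-20660} = \left(-2154\right) \left(- \frac{1}{20660}\right) = \frac{1077}{10330}$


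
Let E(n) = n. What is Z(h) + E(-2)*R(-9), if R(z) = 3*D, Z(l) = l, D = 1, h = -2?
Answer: -8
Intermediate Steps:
R(z) = 3 (R(z) = 3*1 = 3)
Z(h) + E(-2)*R(-9) = -2 - 2*3 = -2 - 6 = -8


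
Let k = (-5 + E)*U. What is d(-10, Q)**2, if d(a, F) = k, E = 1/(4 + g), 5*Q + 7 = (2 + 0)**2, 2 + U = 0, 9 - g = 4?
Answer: 7744/81 ≈ 95.605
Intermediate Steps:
g = 5 (g = 9 - 1*4 = 9 - 4 = 5)
U = -2 (U = -2 + 0 = -2)
Q = -3/5 (Q = -7/5 + (2 + 0)**2/5 = -7/5 + (1/5)*2**2 = -7/5 + (1/5)*4 = -7/5 + 4/5 = -3/5 ≈ -0.60000)
E = 1/9 (E = 1/(4 + 5) = 1/9 ≈ 0.11111)
k = 88/9 (k = (-5 + 1/9)*(-2) = -44/9*(-2) = 88/9 ≈ 9.7778)
d(a, F) = 88/9
d(-10, Q)**2 = (88/9)**2 = 7744/81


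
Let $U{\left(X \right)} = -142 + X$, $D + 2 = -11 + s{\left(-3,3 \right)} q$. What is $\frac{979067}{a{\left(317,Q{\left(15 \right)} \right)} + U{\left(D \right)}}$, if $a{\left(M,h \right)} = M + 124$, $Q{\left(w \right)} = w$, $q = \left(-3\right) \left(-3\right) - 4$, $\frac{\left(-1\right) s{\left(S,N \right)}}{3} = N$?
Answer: $\frac{979067}{241} \approx 4062.5$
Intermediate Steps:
$s{\left(S,N \right)} = - 3 N$
$q = 5$ ($q = 9 - 4 = 5$)
$a{\left(M,h \right)} = 124 + M$
$D = -58$ ($D = -2 + \left(-11 + \left(-3\right) 3 \cdot 5\right) = -2 - 56 = -58$)
$\frac{979067}{a{\left(317,Q{\left(15 \right)} \right)} + U{\left(D \right)}} = \frac{979067}{\left(124 + 317\right) - 200} = \frac{979067}{441 - 200} = \frac{979067}{241}$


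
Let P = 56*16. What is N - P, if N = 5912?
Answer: 5016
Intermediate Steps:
P = 896
N - P = 5912 - 1*896 = 5912 - 896 = 5016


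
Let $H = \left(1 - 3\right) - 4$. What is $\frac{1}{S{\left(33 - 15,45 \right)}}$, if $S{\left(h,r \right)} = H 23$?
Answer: $- \frac{1}{138} \approx -0.0072464$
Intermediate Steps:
$H = -6$ ($H = -2 - 4 = -6$)
$S{\left(h,r \right)} = -138$ ($S{\left(h,r \right)} = \left(-6\right) 23 = -138$)
$\frac{1}{S{\left(33 - 15,45 \right)}} = \frac{1}{-138} = - \frac{1}{138}$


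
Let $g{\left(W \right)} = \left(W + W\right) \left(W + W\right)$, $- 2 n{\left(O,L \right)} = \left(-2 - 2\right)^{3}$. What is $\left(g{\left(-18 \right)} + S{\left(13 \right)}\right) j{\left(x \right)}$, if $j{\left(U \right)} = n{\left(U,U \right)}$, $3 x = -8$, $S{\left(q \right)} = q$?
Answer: $41888$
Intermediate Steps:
$n{\left(O,L \right)} = 32$ ($n{\left(O,L \right)} = - \frac{\left(-2 - 2\right)^{3}}{2} = - \frac{\left(-4\right)^{3}}{2} = \left(- \frac{1}{2}\right) \left(-64\right) = 32$)
$g{\left(W \right)} = 4 W^{2}$ ($g{\left(W \right)} = 2 W 2 W = 4 W^{2}$)
$x = - \frac{8}{3}$ ($x = \frac{1}{3} \left(-8\right) = - \frac{8}{3} \approx -2.6667$)
$j{\left(U \right)} = 32$
$\left(g{\left(-18 \right)} + S{\left(13 \right)}\right) j{\left(x \right)} = \left(4 \left(-18\right)^{2} + 13\right) 32 = \left(4 \cdot 324 + 13\right) 32 = \left(1296 + 13\right) 32 = 1309 \cdot 32 = 41888$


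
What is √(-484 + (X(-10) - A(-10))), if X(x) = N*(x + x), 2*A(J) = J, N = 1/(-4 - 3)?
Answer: I*√23331/7 ≈ 21.821*I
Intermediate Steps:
N = -⅐ (N = 1/(-7) = -⅐ ≈ -0.14286)
A(J) = J/2
X(x) = -2*x/7 (X(x) = -(x + x)/7 = -2*x/7)
√(-484 + (X(-10) - A(-10))) = √(-484 + (-2/7*(-10) - (-10)/2)) = √(-484 + (20/7 - 1*(-5))) = √(-484 + (20/7 + 5)) = √(-484 + 55/7) = √(-3333/7) = I*√23331/7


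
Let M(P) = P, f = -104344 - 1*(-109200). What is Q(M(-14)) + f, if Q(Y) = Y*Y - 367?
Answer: 4685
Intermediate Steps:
f = 4856 (f = -104344 + 109200 = 4856)
Q(Y) = -367 + Y**2 (Q(Y) = Y**2 - 367 = -367 + Y**2)
Q(M(-14)) + f = (-367 + (-14)**2) + 4856 = (-367 + 196) + 4856 = -171 + 4856 = 4685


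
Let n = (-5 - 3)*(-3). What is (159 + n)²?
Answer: 33489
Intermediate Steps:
n = 24 (n = -8*(-3) = 24)
(159 + n)² = (159 + 24)² = 183² = 33489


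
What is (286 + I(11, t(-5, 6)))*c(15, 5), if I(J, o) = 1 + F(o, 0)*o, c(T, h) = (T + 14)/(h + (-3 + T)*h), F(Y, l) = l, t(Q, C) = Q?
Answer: 8323/65 ≈ 128.05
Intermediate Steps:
c(T, h) = (14 + T)/(h + h*(-3 + T))
I(J, o) = 1 (I(J, o) = 1 + 0*o = 1 + 0 = 1)
(286 + I(11, t(-5, 6)))*c(15, 5) = (286 + 1)*((14 + 15)/(5*(-2 + 15))) = 287*((1/5)*29/13) = 287*((1/5)*(1/13)*29) = 287*(29/65) = 8323/65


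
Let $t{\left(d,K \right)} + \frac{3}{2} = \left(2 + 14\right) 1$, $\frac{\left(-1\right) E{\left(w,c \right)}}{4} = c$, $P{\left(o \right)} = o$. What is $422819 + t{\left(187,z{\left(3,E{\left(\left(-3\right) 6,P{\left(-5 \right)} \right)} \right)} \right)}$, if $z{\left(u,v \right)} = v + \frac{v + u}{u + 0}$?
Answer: $\frac{845667}{2} \approx 4.2283 \cdot 10^{5}$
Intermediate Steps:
$E{\left(w,c \right)} = - 4 c$
$z{\left(u,v \right)} = v + \frac{u + v}{u}$
$t{\left(d,K \right)} = \frac{29}{2}$ ($t{\left(d,K \right)} = - \frac{3}{2} + \left(2 + 14\right) 1 = - \frac{3}{2} + 16 \cdot 1 = - \frac{3}{2} + 16 = \frac{29}{2}$)
$422819 + t{\left(187,z{\left(3,E{\left(\left(-3\right) 6,P{\left(-5 \right)} \right)} \right)} \right)} = 422819 + \frac{29}{2} = \frac{845667}{2}$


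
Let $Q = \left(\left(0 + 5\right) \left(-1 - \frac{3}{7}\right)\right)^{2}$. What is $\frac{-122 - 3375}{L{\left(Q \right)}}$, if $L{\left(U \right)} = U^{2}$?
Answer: $- \frac{8396297}{6250000} \approx -1.3434$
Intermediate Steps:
$Q = \frac{2500}{49}$ ($Q = \left(5 \left(-1 - \frac{3}{7}\right)\right)^{2} = \left(5 \left(- \frac{10}{7}\right)\right)^{2} = \left(- \frac{50}{7}\right)^{2} = \frac{2500}{49} \approx 51.02$)
$\frac{-122 - 3375}{L{\left(Q \right)}} = \frac{-122 - 3375}{\left(\frac{2500}{49}\right)^{2}} = \frac{-122 - 3375}{\frac{6250000}{2401}} = \left(-3497\right) \frac{2401}{6250000} = - \frac{8396297}{6250000}$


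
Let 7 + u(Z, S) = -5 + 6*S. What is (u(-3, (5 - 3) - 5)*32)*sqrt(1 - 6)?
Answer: -960*I*sqrt(5) ≈ -2146.6*I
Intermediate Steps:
u(Z, S) = -12 + 6*S (u(Z, S) = -7 + (-5 + 6*S) = -12 + 6*S)
(u(-3, (5 - 3) - 5)*32)*sqrt(1 - 6) = ((-12 + 6*((5 - 3) - 5))*32)*sqrt(1 - 6) = ((-12 + 6*(2 - 5))*32)*sqrt(-5) = ((-12 + 6*(-3))*32)*(I*sqrt(5)) = ((-12 - 18)*32)*(I*sqrt(5)) = (-30*32)*(I*sqrt(5)) = -960*I*sqrt(5)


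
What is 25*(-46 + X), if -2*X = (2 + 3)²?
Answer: -2925/2 ≈ -1462.5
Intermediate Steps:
X = -25/2 (X = -(2 + 3)²/2 = -½*5² = -½*25 = -25/2 ≈ -12.500)
25*(-46 + X) = 25*(-46 - 25/2) = 25*(-117/2) = -2925/2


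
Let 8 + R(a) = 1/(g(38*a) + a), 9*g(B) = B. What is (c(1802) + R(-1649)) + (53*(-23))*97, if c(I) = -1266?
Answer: -9262926060/77503 ≈ -1.1952e+5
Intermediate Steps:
g(B) = B/9
R(a) = -8 + 9/(47*a) (R(a) = -8 + 1/((38*a)/9 + a) = -8 + 1/(38*a/9 + a) = -8 + 1/(47*a/9) = -8 + 9/(47*a))
(c(1802) + R(-1649)) + (53*(-23))*97 = (-1266 + (-8 + (9/47)/(-1649))) + (53*(-23))*97 = (-1266 + (-8 + (9/47)*(-1/1649))) - 1219*97 = (-1266 + (-8 - 9/77503)) - 118243 = (-1266 - 620033/77503) - 118243 = -98738831/77503 - 118243 = -9262926060/77503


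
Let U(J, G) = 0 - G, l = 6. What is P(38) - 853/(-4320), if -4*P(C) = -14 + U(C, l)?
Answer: 22453/4320 ≈ 5.1975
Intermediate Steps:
U(J, G) = -G
P(C) = 5 (P(C) = -(-14 - 1*6)/4 = -(-14 - 6)/4 = -1/4*(-20) = 5)
P(38) - 853/(-4320) = 5 - 853/(-4320) = 5 - 853*(-1/4320) = 5 + 853/4320 = 22453/4320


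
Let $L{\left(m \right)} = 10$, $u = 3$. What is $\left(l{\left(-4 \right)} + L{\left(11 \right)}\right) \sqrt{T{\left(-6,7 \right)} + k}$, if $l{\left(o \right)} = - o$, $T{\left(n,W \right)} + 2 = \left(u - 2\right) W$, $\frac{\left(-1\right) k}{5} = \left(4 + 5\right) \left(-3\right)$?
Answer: $28 \sqrt{35} \approx 165.65$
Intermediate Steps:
$k = 135$ ($k = - 5 \left(4 + 5\right) \left(-3\right) = - 5 \cdot 9 \left(-3\right) = \left(-5\right) \left(-27\right) = 135$)
$T{\left(n,W \right)} = -2 + W$ ($T{\left(n,W \right)} = -2 + \left(3 - 2\right) W = -2 + 1 W = -2 + W$)
$\left(l{\left(-4 \right)} + L{\left(11 \right)}\right) \sqrt{T{\left(-6,7 \right)} + k} = \left(\left(-1\right) \left(-4\right) + 10\right) \sqrt{\left(-2 + 7\right) + 135} = \left(4 + 10\right) \sqrt{5 + 135} = 14 \sqrt{140} = 14 \cdot 2 \sqrt{35} = 28 \sqrt{35}$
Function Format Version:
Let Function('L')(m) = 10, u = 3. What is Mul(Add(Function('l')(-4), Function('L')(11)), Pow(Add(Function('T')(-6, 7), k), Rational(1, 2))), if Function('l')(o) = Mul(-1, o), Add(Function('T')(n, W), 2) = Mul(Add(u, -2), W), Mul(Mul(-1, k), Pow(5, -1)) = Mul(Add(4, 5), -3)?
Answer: Mul(28, Pow(35, Rational(1, 2))) ≈ 165.65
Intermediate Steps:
k = 135 (k = Mul(-5, Mul(Add(4, 5), -3)) = Mul(-5, Mul(9, -3)) = Mul(-5, -27) = 135)
Function('T')(n, W) = Add(-2, W) (Function('T')(n, W) = Add(-2, Mul(Add(3, -2), W)) = Add(-2, Mul(1, W)) = Add(-2, W))
Mul(Add(Function('l')(-4), Function('L')(11)), Pow(Add(Function('T')(-6, 7), k), Rational(1, 2))) = Mul(Add(Mul(-1, -4), 10), Pow(Add(Add(-2, 7), 135), Rational(1, 2))) = Mul(Add(4, 10), Pow(Add(5, 135), Rational(1, 2))) = Mul(14, Pow(140, Rational(1, 2))) = Mul(14, Mul(2, Pow(35, Rational(1, 2)))) = Mul(28, Pow(35, Rational(1, 2)))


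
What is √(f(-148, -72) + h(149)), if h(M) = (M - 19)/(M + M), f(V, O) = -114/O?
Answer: √1614117/894 ≈ 1.4211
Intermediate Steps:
h(M) = (-19 + M)/(2*M) (h(M) = (-19 + M)/((2*M)) = (-19 + M)*(1/(2*M)) = (-19 + M)/(2*M))
√(f(-148, -72) + h(149)) = √(-114/(-72) + (½)*(-19 + 149)/149) = √(-114*(-1/72) + (½)*(1/149)*130) = √(19/12 + 65/149) = √(3611/1788) = √1614117/894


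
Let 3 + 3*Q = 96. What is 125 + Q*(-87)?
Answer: -2572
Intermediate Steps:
Q = 31 (Q = -1 + (1/3)*96 = -1 + 32 = 31)
125 + Q*(-87) = 125 + 31*(-87) = 125 - 2697 = -2572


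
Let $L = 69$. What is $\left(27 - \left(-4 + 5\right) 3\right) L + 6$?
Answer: $1662$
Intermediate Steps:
$\left(27 - \left(-4 + 5\right) 3\right) L + 6 = \left(27 - \left(-4 + 5\right) 3\right) 69 + 6 = \left(27 - 1 \cdot 3\right) 69 + 6 = \left(27 - 3\right) 69 + 6 = 24 \cdot 69 + 6 = 1656 + 6 = 1662$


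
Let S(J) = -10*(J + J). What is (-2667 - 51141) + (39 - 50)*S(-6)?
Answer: -55128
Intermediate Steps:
S(J) = -20*J
(-2667 - 51141) + (39 - 50)*S(-6) = (-2667 - 51141) + (39 - 50)*(-20*(-6)) = -53808 - 11*120 = -53808 - 1320 = -55128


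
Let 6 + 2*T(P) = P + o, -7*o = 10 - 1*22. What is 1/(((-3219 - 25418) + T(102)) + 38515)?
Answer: 7/69488 ≈ 0.00010074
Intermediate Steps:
o = 12/7 (o = -(10 - 1*22)/7 = -(10 - 22)/7 = -1/7*(-12) = 12/7 ≈ 1.7143)
T(P) = -15/7 + P/2 (T(P) = -3 + (P + 12/7)/2 = -3 + (12/7 + P)/2 = -3 + (6/7 + P/2) = -15/7 + P/2)
1/(((-3219 - 25418) + T(102)) + 38515) = 1/(((-3219 - 25418) + (-15/7 + (1/2)*102)) + 38515) = 1/((-28637 + (-15/7 + 51)) + 38515) = 1/((-28637 + 342/7) + 38515) = 1/(-200117/7 + 38515) = 1/(69488/7) = 7/69488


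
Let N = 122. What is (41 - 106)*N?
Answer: -7930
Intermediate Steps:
(41 - 106)*N = (41 - 106)*122 = -65*122 = -7930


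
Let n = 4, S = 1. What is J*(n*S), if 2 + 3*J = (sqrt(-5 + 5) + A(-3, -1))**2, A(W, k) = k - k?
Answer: -8/3 ≈ -2.6667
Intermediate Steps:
A(W, k) = 0
J = -2/3 (J = -2/3 + (sqrt(-5 + 5) + 0)**2/3 = -2/3 + (sqrt(0) + 0)**2/3 = -2/3 + (0 + 0)**2/3 = -2/3 + (1/3)*0**2 = -2/3 + (1/3)*0 = -2/3 + 0 = -2/3 ≈ -0.66667)
J*(n*S) = -8/3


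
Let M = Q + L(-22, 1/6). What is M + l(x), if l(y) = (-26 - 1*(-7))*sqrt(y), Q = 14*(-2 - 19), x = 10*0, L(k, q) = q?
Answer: -1763/6 ≈ -293.83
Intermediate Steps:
x = 0
Q = -294 (Q = 14*(-21) = -294)
l(y) = -19*sqrt(y) (l(y) = (-26 + 7)*sqrt(y) = -19*sqrt(y))
M = -1763/6 (M = -294 + 1/6 = -1763/6 ≈ -293.83)
M + l(x) = -1763/6 - 19*sqrt(0) = -1763/6 - 19*0 = -1763/6 + 0 = -1763/6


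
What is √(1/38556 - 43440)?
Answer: I*√199309844041/2142 ≈ 208.42*I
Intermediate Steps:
√(1/38556 - 43440) = √(-1674872639/38556) = I*√199309844041/2142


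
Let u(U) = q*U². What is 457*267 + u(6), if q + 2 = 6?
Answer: 122163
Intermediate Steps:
q = 4 (q = -2 + 6 = 4)
u(U) = 4*U²
457*267 + u(6) = 457*267 + 4*6² = 122019 + 4*36 = 122019 + 144 = 122163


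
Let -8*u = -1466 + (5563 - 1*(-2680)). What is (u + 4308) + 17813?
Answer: 170191/8 ≈ 21274.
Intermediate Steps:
u = -6777/8 (u = -(-1466 + (5563 - 1*(-2680)))/8 = -(-1466 + (5563 + 2680))/8 = -(-1466 + 8243)/8 = -⅛*6777 = -6777/8 ≈ -847.13)
(u + 4308) + 17813 = (-6777/8 + 4308) + 17813 = 27687/8 + 17813 = 170191/8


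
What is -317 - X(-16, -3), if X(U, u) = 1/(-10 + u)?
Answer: -4120/13 ≈ -316.92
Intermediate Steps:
-317 - X(-16, -3) = -317 - 1/(-10 - 3) = -317 - 1/(-13) = -317 - 1*(-1/13) = -317 + 1/13 = -4120/13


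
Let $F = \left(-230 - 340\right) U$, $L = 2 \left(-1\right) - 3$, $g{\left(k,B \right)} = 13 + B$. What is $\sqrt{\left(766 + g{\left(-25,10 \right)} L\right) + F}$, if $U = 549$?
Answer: $i \sqrt{312279} \approx 558.82 i$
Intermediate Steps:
$L = -5$ ($L = -2 - 3 = -5$)
$F = -312930$ ($F = \left(-230 - 340\right) 549 = \left(-570\right) 549 = -312930$)
$\sqrt{\left(766 + g{\left(-25,10 \right)} L\right) + F} = \sqrt{\left(766 + \left(13 + 10\right) \left(-5\right)\right) - 312930} = \sqrt{\left(766 + 23 \left(-5\right)\right) - 312930} = \sqrt{\left(766 - 115\right) - 312930} = \sqrt{651 - 312930} = \sqrt{-312279} = i \sqrt{312279}$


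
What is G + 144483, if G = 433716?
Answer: 578199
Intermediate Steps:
G + 144483 = 433716 + 144483 = 578199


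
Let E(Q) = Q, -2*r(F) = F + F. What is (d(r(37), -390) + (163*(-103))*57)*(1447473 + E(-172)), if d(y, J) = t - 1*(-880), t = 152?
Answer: -1383534365241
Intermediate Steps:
r(F) = -F (r(F) = -(F + F)/2 = -F)
d(y, J) = 1032 (d(y, J) = 152 - 1*(-880) = 152 + 880 = 1032)
(d(r(37), -390) + (163*(-103))*57)*(1447473 + E(-172)) = (1032 + (163*(-103))*57)*(1447473 - 172) = (1032 - 16789*57)*1447301 = (1032 - 956973)*1447301 = -955941*1447301 = -1383534365241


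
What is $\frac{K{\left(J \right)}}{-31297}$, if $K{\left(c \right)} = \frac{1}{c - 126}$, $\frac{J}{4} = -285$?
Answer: $\frac{1}{39622002} \approx 2.5239 \cdot 10^{-8}$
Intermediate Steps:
$J = -1140$ ($J = 4 \left(-285\right) = -1140$)
$K{\left(c \right)} = \frac{1}{-126 + c}$
$\frac{K{\left(J \right)}}{-31297} = \frac{1}{\left(-126 - 1140\right) \left(-31297\right)} = \frac{1}{-1266} \left(- \frac{1}{31297}\right) = \left(- \frac{1}{1266}\right) \left(- \frac{1}{31297}\right) = \frac{1}{39622002}$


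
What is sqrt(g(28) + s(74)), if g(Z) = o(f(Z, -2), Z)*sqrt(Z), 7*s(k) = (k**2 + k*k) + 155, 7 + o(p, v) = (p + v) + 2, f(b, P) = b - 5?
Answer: sqrt(77749 + 4508*sqrt(7))/7 ≈ 42.780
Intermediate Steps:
f(b, P) = -5 + b
o(p, v) = -5 + p + v (o(p, v) = -7 + ((p + v) + 2) = -7 + (2 + p + v) = -5 + p + v)
s(k) = 155/7 + 2*k**2/7 (s(k) = ((k**2 + k*k) + 155)/7 = ((k**2 + k**2) + 155)/7 = (2*k**2 + 155)/7 = (155 + 2*k**2)/7 = 155/7 + 2*k**2/7)
g(Z) = sqrt(Z)*(-10 + 2*Z) (g(Z) = (-5 + (-5 + Z) + Z)*sqrt(Z) = (-10 + 2*Z)*sqrt(Z) = sqrt(Z)*(-10 + 2*Z))
sqrt(g(28) + s(74)) = sqrt(2*sqrt(28)*(-5 + 28) + (155/7 + (2/7)*74**2)) = sqrt(2*(2*sqrt(7))*23 + (155/7 + (2/7)*5476)) = sqrt(92*sqrt(7) + (155/7 + 10952/7)) = sqrt(92*sqrt(7) + 11107/7) = sqrt(11107/7 + 92*sqrt(7))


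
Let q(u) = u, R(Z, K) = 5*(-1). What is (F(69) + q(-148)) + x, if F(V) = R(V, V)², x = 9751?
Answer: 9628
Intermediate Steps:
R(Z, K) = -5
F(V) = 25 (F(V) = (-5)² = 25)
(F(69) + q(-148)) + x = (25 - 148) + 9751 = -123 + 9751 = 9628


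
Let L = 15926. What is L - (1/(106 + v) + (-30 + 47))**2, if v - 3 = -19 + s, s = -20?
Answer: 76618919/4900 ≈ 15637.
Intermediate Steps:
v = -36 (v = 3 + (-19 - 20) = 3 - 39 = -36)
L - (1/(106 + v) + (-30 + 47))**2 = 15926 - (1/(106 - 36) + (-30 + 47))**2 = 15926 - (1/70 + 17)**2 = 15926 - (1191/70)**2 = 15926 - 1*1418481/4900 = 15926 - 1418481/4900 = 76618919/4900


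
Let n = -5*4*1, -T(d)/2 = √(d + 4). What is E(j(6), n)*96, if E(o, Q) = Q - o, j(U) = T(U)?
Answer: -1920 + 192*√10 ≈ -1312.8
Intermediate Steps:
T(d) = -2*√(4 + d) (T(d) = -2*√(d + 4) = -2*√(4 + d))
j(U) = -2*√(4 + U)
n = -20 (n = -20*1 = -20)
E(j(6), n)*96 = (-20 - (-2)*√(4 + 6))*96 = (-20 - (-2)*√10)*96 = (-20 + 2*√10)*96 = -1920 + 192*√10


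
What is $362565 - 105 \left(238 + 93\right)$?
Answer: $327810$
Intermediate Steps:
$362565 - 105 \left(238 + 93\right) = 362565 - 105 \cdot 331 = 362565 - 34755 = 327810$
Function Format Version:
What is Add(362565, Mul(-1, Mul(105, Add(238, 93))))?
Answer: 327810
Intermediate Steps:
Add(362565, Mul(-1, Mul(105, Add(238, 93)))) = Add(362565, Mul(-1, Mul(105, 331))) = Add(362565, Mul(-1, 34755)) = Add(362565, -34755) = 327810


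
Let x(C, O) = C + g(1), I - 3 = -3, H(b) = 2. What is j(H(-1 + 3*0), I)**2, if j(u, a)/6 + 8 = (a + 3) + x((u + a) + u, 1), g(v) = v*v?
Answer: 0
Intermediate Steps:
g(v) = v**2
I = 0 (I = 3 - 3 = 0)
x(C, O) = 1 + C (x(C, O) = C + 1**2 = C + 1 = 1 + C)
j(u, a) = -24 + 12*a + 12*u (j(u, a) = -48 + 6*((a + 3) + (1 + ((u + a) + u))) = -48 + 6*((3 + a) + (1 + ((a + u) + u))) = -48 + 6*((3 + a) + (1 + (a + 2*u))) = -48 + 6*((3 + a) + (1 + a + 2*u)) = -48 + 6*(4 + 2*a + 2*u) = -48 + (24 + 12*a + 12*u) = -24 + 12*a + 12*u)
j(H(-1 + 3*0), I)**2 = (-24 + 12*0 + 12*2)**2 = (-24 + 0 + 24)**2 = 0**2 = 0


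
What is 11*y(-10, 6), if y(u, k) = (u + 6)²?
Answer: 176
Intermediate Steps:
y(u, k) = (6 + u)²
11*y(-10, 6) = 11*(6 - 10)² = 11*(-4)² = 11*16 = 176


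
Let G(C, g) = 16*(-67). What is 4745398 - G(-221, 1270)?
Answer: 4746470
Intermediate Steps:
G(C, g) = -1072
4745398 - G(-221, 1270) = 4745398 - 1*(-1072) = 4745398 + 1072 = 4746470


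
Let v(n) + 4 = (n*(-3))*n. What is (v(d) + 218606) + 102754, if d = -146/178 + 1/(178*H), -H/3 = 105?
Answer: 336762358722719/1047948300 ≈ 3.2135e+5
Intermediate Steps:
H = -315 (H = -3*105 = -315)
d = -45991/56070 (d = -146/178 + 1/(178*(-315)) = -146*1/178 + (1/178)*(-1/315) = -73/89 - 1/56070 = -45991/56070 ≈ -0.82024)
v(n) = -4 - 3*n**2 (v(n) = -4 + (n*(-3))*n = -4 + (-3*n)*n = -4 - 3*n**2)
(v(d) + 218606) + 102754 = ((-4 - 3*(-45991/56070)**2) + 218606) + 102754 = ((-4 - 3*2115172081/3143844900) + 218606) + 102754 = ((-4 - 2115172081/1047948300) + 218606) + 102754 = (-6306965281/1047948300 + 218606) + 102754 = 229081479104519/1047948300 + 102754 = 336762358722719/1047948300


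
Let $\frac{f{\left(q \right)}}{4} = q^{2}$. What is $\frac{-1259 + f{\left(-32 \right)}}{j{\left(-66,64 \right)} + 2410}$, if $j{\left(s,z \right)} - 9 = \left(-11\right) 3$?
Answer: $\frac{2837}{2386} \approx 1.189$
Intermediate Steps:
$j{\left(s,z \right)} = -24$ ($j{\left(s,z \right)} = 9 - 33 = -24$)
$f{\left(q \right)} = 4 q^{2}$
$\frac{-1259 + f{\left(-32 \right)}}{j{\left(-66,64 \right)} + 2410} = \frac{-1259 + 4 \left(-32\right)^{2}}{-24 + 2410} = \frac{-1259 + 4 \cdot 1024}{2386} = \left(-1259 + 4096\right) \frac{1}{2386} = 2837 \cdot \frac{1}{2386} = \frac{2837}{2386}$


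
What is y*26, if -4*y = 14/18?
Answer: -91/18 ≈ -5.0556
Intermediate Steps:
y = -7/36 (y = -7/(2*18) = -¼*7/9 = -7/36 ≈ -0.19444)
y*26 = -7/36*26 = -91/18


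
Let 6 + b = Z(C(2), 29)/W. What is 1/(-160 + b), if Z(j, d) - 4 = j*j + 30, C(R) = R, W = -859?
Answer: -859/142632 ≈ -0.0060225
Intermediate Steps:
Z(j, d) = 34 + j**2 (Z(j, d) = 4 + (j*j + 30) = 4 + (j**2 + 30) = 4 + (30 + j**2) = 34 + j**2)
b = -5192/859 (b = -6 + (34 + 2**2)/(-859) = -6 + (34 + 4)*(-1/859) = -6 + 38*(-1/859) = -6 - 38/859 = -5192/859 ≈ -6.0442)
1/(-160 + b) = 1/(-160 - 5192/859) = 1/(-142632/859) = -859/142632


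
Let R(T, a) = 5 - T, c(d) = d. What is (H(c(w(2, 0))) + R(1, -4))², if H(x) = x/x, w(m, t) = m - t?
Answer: 25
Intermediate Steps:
H(x) = 1
(H(c(w(2, 0))) + R(1, -4))² = (1 + (5 - 1*1))² = (1 + (5 - 1))² = (1 + 4)² = 5² = 25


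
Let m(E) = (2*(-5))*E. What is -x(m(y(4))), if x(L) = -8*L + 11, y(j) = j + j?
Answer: -651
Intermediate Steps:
y(j) = 2*j
m(E) = -10*E
x(L) = 11 - 8*L
-x(m(y(4))) = -(11 - (-80)*2*4) = -(11 - (-80)*8) = -(11 - 8*(-80)) = -(11 + 640) = -1*651 = -651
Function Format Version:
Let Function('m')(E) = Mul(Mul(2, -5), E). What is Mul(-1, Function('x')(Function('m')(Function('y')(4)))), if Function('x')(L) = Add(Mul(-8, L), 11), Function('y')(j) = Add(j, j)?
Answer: -651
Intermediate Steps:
Function('y')(j) = Mul(2, j)
Function('m')(E) = Mul(-10, E)
Function('x')(L) = Add(11, Mul(-8, L))
Mul(-1, Function('x')(Function('m')(Function('y')(4)))) = Mul(-1, Add(11, Mul(-8, Mul(-10, Mul(2, 4))))) = Mul(-1, Add(11, Mul(-8, Mul(-10, 8)))) = Mul(-1, Add(11, Mul(-8, -80))) = Mul(-1, Add(11, 640)) = Mul(-1, 651) = -651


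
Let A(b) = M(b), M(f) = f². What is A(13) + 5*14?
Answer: 239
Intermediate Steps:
A(b) = b²
A(13) + 5*14 = 13² + 5*14 = 169 + 70 = 239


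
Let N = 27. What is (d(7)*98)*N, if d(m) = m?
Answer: 18522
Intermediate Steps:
(d(7)*98)*N = (7*98)*27 = 686*27 = 18522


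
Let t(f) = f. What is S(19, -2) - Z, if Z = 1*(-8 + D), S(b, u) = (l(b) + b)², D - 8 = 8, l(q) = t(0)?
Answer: 353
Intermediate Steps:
l(q) = 0
D = 16 (D = 8 + 8 = 16)
S(b, u) = b² (S(b, u) = (0 + b)² = b²)
Z = 8 (Z = 1*(-8 + 16) = 1*8 = 8)
S(19, -2) - Z = 19² - 1*8 = 361 - 8 = 353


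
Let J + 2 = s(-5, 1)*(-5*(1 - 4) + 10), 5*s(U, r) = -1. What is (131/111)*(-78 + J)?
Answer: -11135/111 ≈ -100.32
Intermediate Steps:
s(U, r) = -⅕ (s(U, r) = (⅕)*(-1) = -⅕)
J = -7 (J = -2 - (-5*(1 - 4) + 10)/5 = -2 - (-5*(-3) + 10)/5 = -2 - (-1*(-15) + 10)/5 = -2 - (15 + 10)/5 = -2 - ⅕*25 = -2 - 5 = -7)
(131/111)*(-78 + J) = (131/111)*(-78 - 7) = (131*(1/111))*(-85) = (131/111)*(-85) = -11135/111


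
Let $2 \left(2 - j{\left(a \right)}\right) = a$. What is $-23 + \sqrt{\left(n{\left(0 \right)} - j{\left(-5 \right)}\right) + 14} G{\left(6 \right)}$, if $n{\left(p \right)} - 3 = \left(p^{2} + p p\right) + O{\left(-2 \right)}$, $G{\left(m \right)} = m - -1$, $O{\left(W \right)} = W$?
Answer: $-23 + \frac{7 \sqrt{42}}{2} \approx -0.31741$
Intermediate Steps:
$G{\left(m \right)} = 1 + m$ ($G{\left(m \right)} = m + 1 = 1 + m$)
$n{\left(p \right)} = 1 + 2 p^{2}$ ($n{\left(p \right)} = 3 - \left(2 - p^{2} - p p\right) = 3 + \left(\left(p^{2} + p^{2}\right) - 2\right) = 3 + \left(2 p^{2} - 2\right) = 3 + \left(-2 + 2 p^{2}\right) = 1 + 2 p^{2}$)
$j{\left(a \right)} = 2 - \frac{a}{2}$
$-23 + \sqrt{\left(n{\left(0 \right)} - j{\left(-5 \right)}\right) + 14} G{\left(6 \right)} = -23 + \sqrt{\left(\left(1 + 2 \cdot 0^{2}\right) - \left(2 - - \frac{5}{2}\right)\right) + 14} \left(1 + 6\right) = -23 + \sqrt{\left(\left(1 + 2 \cdot 0\right) - \left(2 + \frac{5}{2}\right)\right) + 14} \cdot 7 = -23 + \sqrt{\left(\left(1 + 0\right) - \frac{9}{2}\right) + 14} \cdot 7 = -23 + \sqrt{\left(1 - \frac{9}{2}\right) + 14} \cdot 7 = -23 + \sqrt{- \frac{7}{2} + 14} \cdot 7 = -23 + \sqrt{\frac{21}{2}} \cdot 7 = -23 + \frac{\sqrt{42}}{2} \cdot 7 = -23 + \frac{7 \sqrt{42}}{2}$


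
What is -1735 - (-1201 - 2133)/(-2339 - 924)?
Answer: -5664639/3263 ≈ -1736.0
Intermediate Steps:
-1735 - (-1201 - 2133)/(-2339 - 924) = -1735 - (-3334)/(-3263) = -1735 - (-3334)*(-1)/3263 = -1735 - 1*3334/3263 = -1735 - 3334/3263 = -5664639/3263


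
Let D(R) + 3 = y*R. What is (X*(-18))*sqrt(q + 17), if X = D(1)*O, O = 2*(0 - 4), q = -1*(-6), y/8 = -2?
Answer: -2736*sqrt(23) ≈ -13121.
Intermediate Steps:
y = -16 (y = 8*(-2) = -16)
q = 6
O = -8 (O = 2*(-4) = -8)
D(R) = -3 - 16*R
X = 152 (X = (-3 - 16*1)*(-8) = (-3 - 16)*(-8) = -19*(-8) = 152)
(X*(-18))*sqrt(q + 17) = (152*(-18))*sqrt(6 + 17) = -2736*sqrt(23)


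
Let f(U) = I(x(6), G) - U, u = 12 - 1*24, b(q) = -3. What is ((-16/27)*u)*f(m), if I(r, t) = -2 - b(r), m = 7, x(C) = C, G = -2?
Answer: -128/3 ≈ -42.667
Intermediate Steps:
u = -12 (u = 12 - 24 = -12)
I(r, t) = 1 (I(r, t) = -2 - 1*(-3) = -2 + 3 = 1)
f(U) = 1 - U
((-16/27)*u)*f(m) = (-16/27*(-12))*(1 - 1*7) = (-16*1/27*(-12))*(1 - 7) = -16/27*(-12)*(-6) = (64/9)*(-6) = -128/3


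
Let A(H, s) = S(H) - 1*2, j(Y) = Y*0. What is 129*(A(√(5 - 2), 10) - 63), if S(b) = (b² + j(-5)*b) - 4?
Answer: -8514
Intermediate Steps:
j(Y) = 0
S(b) = -4 + b² (S(b) = (b² + 0*b) - 4 = (b² + 0) - 4 = b² - 4 = -4 + b²)
A(H, s) = -6 + H² (A(H, s) = (-4 + H²) - 1*2 = (-4 + H²) - 2 = -6 + H²)
129*(A(√(5 - 2), 10) - 63) = 129*((-6 + (√(5 - 2))²) - 63) = 129*((-6 + (√3)²) - 63) = 129*((-6 + 3) - 63) = 129*(-3 - 63) = 129*(-66) = -8514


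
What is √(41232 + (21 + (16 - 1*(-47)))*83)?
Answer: 6*√1339 ≈ 219.55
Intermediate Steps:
√(41232 + (21 + (16 - 1*(-47)))*83) = √(41232 + (21 + (16 + 47))*83) = √(41232 + (21 + 63)*83) = √(41232 + 84*83) = √(41232 + 6972) = √48204 = 6*√1339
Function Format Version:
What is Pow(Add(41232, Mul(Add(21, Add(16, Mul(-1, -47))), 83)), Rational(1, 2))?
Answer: Mul(6, Pow(1339, Rational(1, 2))) ≈ 219.55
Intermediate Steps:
Pow(Add(41232, Mul(Add(21, Add(16, Mul(-1, -47))), 83)), Rational(1, 2)) = Pow(Add(41232, Mul(Add(21, Add(16, 47)), 83)), Rational(1, 2)) = Pow(Add(41232, Mul(Add(21, 63), 83)), Rational(1, 2)) = Pow(Add(41232, Mul(84, 83)), Rational(1, 2)) = Pow(Add(41232, 6972), Rational(1, 2)) = Pow(48204, Rational(1, 2)) = Mul(6, Pow(1339, Rational(1, 2)))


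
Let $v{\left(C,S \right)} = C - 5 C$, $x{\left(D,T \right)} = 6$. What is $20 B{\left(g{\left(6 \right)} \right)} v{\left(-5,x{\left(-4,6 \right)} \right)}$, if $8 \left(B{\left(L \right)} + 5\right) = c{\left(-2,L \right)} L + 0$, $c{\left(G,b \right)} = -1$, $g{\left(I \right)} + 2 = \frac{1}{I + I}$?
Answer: $- \frac{11425}{6} \approx -1904.2$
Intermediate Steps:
$g{\left(I \right)} = -2 + \frac{1}{2 I}$ ($g{\left(I \right)} = -2 + \frac{1}{I + I} = -2 + \frac{1}{2 I}$)
$v{\left(C,S \right)} = - 4 C$ ($v{\left(C,S \right)} = C - 5 C = - 4 C$)
$B{\left(L \right)} = -5 - \frac{L}{8}$ ($B{\left(L \right)} = -5 + \frac{- L + 0}{8} = -5 + \frac{\left(-1\right) L}{8} = -5 - \frac{L}{8}$)
$20 B{\left(g{\left(6 \right)} \right)} v{\left(-5,x{\left(-4,6 \right)} \right)} = 20 \left(-5 - \frac{-2 + \frac{1}{2 \cdot 6}}{8}\right) \left(\left(-4\right) \left(-5\right)\right) = 20 \left(-5 - \frac{-2 + \frac{1}{2} \cdot \frac{1}{6}}{8}\right) 20 = 20 \left(-5 - \frac{-2 + \frac{1}{12}}{8}\right) 20 = 20 \left(-5 - - \frac{23}{96}\right) 20 = 20 \left(-5 + \frac{23}{96}\right) 20 = 20 \left(- \frac{457}{96}\right) 20 = \left(- \frac{2285}{24}\right) 20 = - \frac{11425}{6}$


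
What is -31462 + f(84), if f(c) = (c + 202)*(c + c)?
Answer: 16586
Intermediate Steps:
f(c) = 2*c*(202 + c) (f(c) = (202 + c)*(2*c) = 2*c*(202 + c))
-31462 + f(84) = -31462 + 2*84*(202 + 84) = -31462 + 2*84*286 = -31462 + 48048 = 16586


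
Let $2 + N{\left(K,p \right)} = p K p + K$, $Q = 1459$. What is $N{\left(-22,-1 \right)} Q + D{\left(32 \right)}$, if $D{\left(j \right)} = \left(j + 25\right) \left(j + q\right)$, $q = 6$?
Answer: $-64948$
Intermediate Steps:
$N{\left(K,p \right)} = -2 + K + K p^{2}$ ($N{\left(K,p \right)} = -2 + \left(p K p + K\right) = -2 + \left(K p p + K\right) = -2 + \left(K p^{2} + K\right) = -2 + \left(K + K p^{2}\right) = -2 + K + K p^{2}$)
$D{\left(j \right)} = \left(6 + j\right) \left(25 + j\right)$ ($D{\left(j \right)} = \left(j + 25\right) \left(j + 6\right) = \left(25 + j\right) \left(6 + j\right) = \left(6 + j\right) \left(25 + j\right)$)
$N{\left(-22,-1 \right)} Q + D{\left(32 \right)} = \left(-2 - 22 - 22 \left(-1\right)^{2}\right) 1459 + \left(150 + 32^{2} + 31 \cdot 32\right) = \left(-2 - 22 - 22\right) 1459 + \left(150 + 1024 + 992\right) = \left(-2 - 22 - 22\right) 1459 + 2166 = \left(-46\right) 1459 + 2166 = -67114 + 2166 = -64948$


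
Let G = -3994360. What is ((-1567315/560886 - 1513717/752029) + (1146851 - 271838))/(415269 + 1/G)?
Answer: 737120544945511268357500/349829080570256138616633 ≈ 2.1071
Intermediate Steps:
((-1567315/560886 - 1513717/752029) + (1146851 - 271838))/(415269 + 1/G) = ((-1567315/560886 - 1513717/752029) + (1146851 - 271838))/(415269 + 1/(-3994360)) = ((-1567315*1/560886 - 1513717*1/752029) + 875013)/(415269 - 1/3994360) = ((-1567315/560886 - 1513717/752029) + 875013)/(1658733882839/3994360) = (-2027689005397/421802537694 + 875013)*(3994360/1658733882839) = (369080676226234625/421802537694)*(3994360/1658733882839) = 737120544945511268357500/349829080570256138616633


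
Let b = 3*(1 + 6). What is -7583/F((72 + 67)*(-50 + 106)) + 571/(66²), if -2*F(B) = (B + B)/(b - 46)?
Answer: -205336009/8476776 ≈ -24.223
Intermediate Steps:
b = 21 (b = 3*7 = 21)
F(B) = B/25 (F(B) = -(B + B)/(2*(21 - 46)) = -2*B/(2*(-25)) = -2*B*(-1)/(2*25) = -(-1)*B/25 = B/25)
-7583/F((72 + 67)*(-50 + 106)) + 571/(66²) = -7583*25/((-50 + 106)*(72 + 67)) + 571/(66²) = -7583/((139*56)/25) + 571/4356 = -7583/((1/25)*7784) + 571*(1/4356) = -7583/7784/25 + 571/4356 = -7583*25/7784 + 571/4356 = -189575/7784 + 571/4356 = -205336009/8476776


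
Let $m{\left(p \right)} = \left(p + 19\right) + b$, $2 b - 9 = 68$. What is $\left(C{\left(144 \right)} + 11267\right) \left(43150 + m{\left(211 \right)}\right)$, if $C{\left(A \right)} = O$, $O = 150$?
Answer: $\frac{991418029}{2} \approx 4.9571 \cdot 10^{8}$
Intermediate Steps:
$b = \frac{77}{2}$ ($b = \frac{9}{2} + \frac{1}{2} \cdot 68 = \frac{9}{2} + 34 = \frac{77}{2} \approx 38.5$)
$C{\left(A \right)} = 150$
$m{\left(p \right)} = \frac{115}{2} + p$ ($m{\left(p \right)} = \left(p + 19\right) + \frac{77}{2} = \left(19 + p\right) + \frac{77}{2} = \frac{115}{2} + p$)
$\left(C{\left(144 \right)} + 11267\right) \left(43150 + m{\left(211 \right)}\right) = \left(150 + 11267\right) \left(43150 + \left(\frac{115}{2} + 211\right)\right) = 11417 \left(43150 + \frac{537}{2}\right) = 11417 \cdot \frac{86837}{2} = \frac{991418029}{2}$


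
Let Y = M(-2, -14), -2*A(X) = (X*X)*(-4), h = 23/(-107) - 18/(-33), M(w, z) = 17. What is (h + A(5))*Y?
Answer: 1007063/1177 ≈ 855.62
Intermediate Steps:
h = 389/1177 (h = 23*(-1/107) - 18*(-1/33) = -23/107 + 6/11 = 389/1177 ≈ 0.33050)
A(X) = 2*X² (A(X) = -X*X*(-4)/2 = -X²*(-4)/2 = -(-2)*X² = 2*X²)
Y = 17
(h + A(5))*Y = (389/1177 + 2*5²)*17 = (389/1177 + 2*25)*17 = (389/1177 + 50)*17 = (59239/1177)*17 = 1007063/1177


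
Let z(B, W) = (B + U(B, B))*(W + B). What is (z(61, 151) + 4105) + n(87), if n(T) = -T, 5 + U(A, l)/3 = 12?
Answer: 21402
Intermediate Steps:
U(A, l) = 21 (U(A, l) = -15 + 3*12 = -15 + 36 = 21)
z(B, W) = (21 + B)*(B + W) (z(B, W) = (B + 21)*(W + B) = (21 + B)*(B + W))
(z(61, 151) + 4105) + n(87) = ((61² + 21*61 + 21*151 + 61*151) + 4105) - 1*87 = ((3721 + 1281 + 3171 + 9211) + 4105) - 87 = (17384 + 4105) - 87 = 21489 - 87 = 21402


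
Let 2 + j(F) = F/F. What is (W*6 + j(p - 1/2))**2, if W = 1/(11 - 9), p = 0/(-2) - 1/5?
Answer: 4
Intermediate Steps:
p = -1/5 (p = 0*(-1/2) - 1*1/5 = 0 - 1/5 = -1/5 ≈ -0.20000)
j(F) = -1 (j(F) = -2 + F/F = -2 + 1 = -1)
W = 1/2 ≈ 0.50000
(W*6 + j(p - 1/2))**2 = ((1/2)*6 - 1)**2 = (3 - 1)**2 = 2**2 = 4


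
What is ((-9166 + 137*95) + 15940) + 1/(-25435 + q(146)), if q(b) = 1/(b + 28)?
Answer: 87579959447/4425689 ≈ 19789.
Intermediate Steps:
q(b) = 1/(28 + b)
((-9166 + 137*95) + 15940) + 1/(-25435 + q(146)) = ((-9166 + 137*95) + 15940) + 1/(-25435 + 1/(28 + 146)) = ((-9166 + 13015) + 15940) + 1/(-25435 + 1/174) = (3849 + 15940) + 1/(-25435 + 1/174) = 19789 + 1/(-4425689/174) = 19789 - 174/4425689 = 87579959447/4425689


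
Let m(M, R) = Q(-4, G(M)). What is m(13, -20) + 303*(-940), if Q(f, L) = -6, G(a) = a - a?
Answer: -284826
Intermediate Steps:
G(a) = 0
m(M, R) = -6
m(13, -20) + 303*(-940) = -6 + 303*(-940) = -6 - 284820 = -284826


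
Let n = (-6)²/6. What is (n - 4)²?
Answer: 4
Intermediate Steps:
n = 6 (n = 36*(⅙) = 6)
(n - 4)² = (6 - 4)² = 2² = 4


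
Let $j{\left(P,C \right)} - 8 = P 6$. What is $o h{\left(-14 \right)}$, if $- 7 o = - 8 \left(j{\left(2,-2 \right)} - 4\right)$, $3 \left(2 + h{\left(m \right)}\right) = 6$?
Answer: $0$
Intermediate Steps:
$j{\left(P,C \right)} = 8 + 6 P$ ($j{\left(P,C \right)} = 8 + P 6 = 8 + 6 P$)
$h{\left(m \right)} = 0$ ($h{\left(m \right)} = -2 + \frac{1}{3} \cdot 6 = -2 + 2 = 0$)
$o = \frac{128}{7}$ ($o = - \frac{\left(-8\right) \left(\left(8 + 6 \cdot 2\right) - 4\right)}{7} = - \frac{\left(-8\right) \left(\left(8 + 12\right) - 4\right)}{7} = - \frac{\left(-8\right) \left(20 - 4\right)}{7} = - \frac{\left(-8\right) 16}{7} = \left(- \frac{1}{7}\right) \left(-128\right) = \frac{128}{7} \approx 18.286$)
$o h{\left(-14 \right)} = \frac{128}{7} \cdot 0 = 0$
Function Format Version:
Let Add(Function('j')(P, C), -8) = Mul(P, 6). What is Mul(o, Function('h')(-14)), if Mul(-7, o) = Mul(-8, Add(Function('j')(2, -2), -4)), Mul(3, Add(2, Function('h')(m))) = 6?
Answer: 0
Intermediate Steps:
Function('j')(P, C) = Add(8, Mul(6, P)) (Function('j')(P, C) = Add(8, Mul(P, 6)) = Add(8, Mul(6, P)))
Function('h')(m) = 0 (Function('h')(m) = Add(-2, Mul(Rational(1, 3), 6)) = Add(-2, 2) = 0)
o = Rational(128, 7) (o = Mul(Rational(-1, 7), Mul(-8, Add(Add(8, Mul(6, 2)), -4))) = Mul(Rational(-1, 7), Mul(-8, Add(Add(8, 12), -4))) = Mul(Rational(-1, 7), Mul(-8, Add(20, -4))) = Mul(Rational(-1, 7), Mul(-8, 16)) = Mul(Rational(-1, 7), -128) = Rational(128, 7) ≈ 18.286)
Mul(o, Function('h')(-14)) = Mul(Rational(128, 7), 0) = 0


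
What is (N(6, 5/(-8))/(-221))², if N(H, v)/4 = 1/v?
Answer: 1024/1221025 ≈ 0.00083864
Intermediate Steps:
N(H, v) = 4/v
(N(6, 5/(-8))/(-221))² = ((4/((5/(-8))))/(-221))² = ((4/((5*(-⅛))))*(-1/221))² = ((4/(-5/8))*(-1/221))² = ((4*(-8/5))*(-1/221))² = (-32/5*(-1/221))² = (32/1105)² = 1024/1221025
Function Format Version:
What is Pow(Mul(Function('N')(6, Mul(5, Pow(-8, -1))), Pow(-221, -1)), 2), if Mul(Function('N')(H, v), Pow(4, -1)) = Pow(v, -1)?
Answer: Rational(1024, 1221025) ≈ 0.00083864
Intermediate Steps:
Function('N')(H, v) = Mul(4, Pow(v, -1))
Pow(Mul(Function('N')(6, Mul(5, Pow(-8, -1))), Pow(-221, -1)), 2) = Pow(Mul(Mul(4, Pow(Mul(5, Pow(-8, -1)), -1)), Pow(-221, -1)), 2) = Pow(Mul(Mul(4, Pow(Mul(5, Rational(-1, 8)), -1)), Rational(-1, 221)), 2) = Pow(Mul(Mul(4, Pow(Rational(-5, 8), -1)), Rational(-1, 221)), 2) = Pow(Mul(Mul(4, Rational(-8, 5)), Rational(-1, 221)), 2) = Pow(Mul(Rational(-32, 5), Rational(-1, 221)), 2) = Pow(Rational(32, 1105), 2) = Rational(1024, 1221025)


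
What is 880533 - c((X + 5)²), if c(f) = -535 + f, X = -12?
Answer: 881019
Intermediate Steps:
880533 - c((X + 5)²) = 880533 - (-535 + (-12 + 5)²) = 880533 - (-535 + (-7)²) = 880533 - (-535 + 49) = 880533 - 1*(-486) = 880533 + 486 = 881019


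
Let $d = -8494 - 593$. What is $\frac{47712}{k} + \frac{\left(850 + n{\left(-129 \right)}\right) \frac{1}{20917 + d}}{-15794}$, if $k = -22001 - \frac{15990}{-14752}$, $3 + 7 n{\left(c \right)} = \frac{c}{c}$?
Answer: $- \frac{115070597327001467}{53058731049818585} \approx -2.1687$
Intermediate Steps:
$d = -9087$ ($d = -8494 - 593 = -9087$)
$n{\left(c \right)} = - \frac{2}{7}$ ($n{\left(c \right)} = - \frac{3}{7} + \frac{c \frac{1}{c}}{7} = - \frac{3}{7} + \frac{1}{7} \cdot 1 = - \frac{3}{7} + \frac{1}{7} = - \frac{2}{7}$)
$k = - \frac{162271381}{7376}$ ($k = -22001 - - \frac{7995}{7376} = -22001 + \frac{7995}{7376} = - \frac{162271381}{7376} \approx -22000.0$)
$\frac{47712}{k} + \frac{\left(850 + n{\left(-129 \right)}\right) \frac{1}{20917 + d}}{-15794} = \frac{47712}{- \frac{162271381}{7376}} + \frac{\left(850 - \frac{2}{7}\right) \frac{1}{20917 - 9087}}{-15794} = 47712 \left(- \frac{7376}{162271381}\right) + \frac{5948}{7 \cdot 11830} \left(- \frac{1}{15794}\right) = - \frac{351923712}{162271381} + \frac{5948}{7} \cdot \frac{1}{11830} \left(- \frac{1}{15794}\right) = - \frac{351923712}{162271381} + \frac{2974}{41405} \left(- \frac{1}{15794}\right) = - \frac{351923712}{162271381} - \frac{1487}{326975285} = - \frac{115070597327001467}{53058731049818585}$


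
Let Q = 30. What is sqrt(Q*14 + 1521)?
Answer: sqrt(1941) ≈ 44.057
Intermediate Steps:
sqrt(Q*14 + 1521) = sqrt(30*14 + 1521) = sqrt(420 + 1521) = sqrt(1941)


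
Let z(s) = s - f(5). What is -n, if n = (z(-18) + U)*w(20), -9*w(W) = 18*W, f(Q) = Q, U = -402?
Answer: -17000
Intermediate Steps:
z(s) = -5 + s (z(s) = s - 1*5 = s - 5 = -5 + s)
w(W) = -2*W
n = 17000 (n = ((-5 - 18) - 402)*(-2*20) = (-23 - 402)*(-40) = -425*(-40) = 17000)
-n = -1*17000 = -17000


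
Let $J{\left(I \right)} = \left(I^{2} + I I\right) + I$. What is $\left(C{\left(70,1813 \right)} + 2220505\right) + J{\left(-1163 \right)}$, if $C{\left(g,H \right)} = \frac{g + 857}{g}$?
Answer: $\frac{344714527}{70} \approx 4.9245 \cdot 10^{6}$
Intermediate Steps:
$J{\left(I \right)} = I + 2 I^{2}$ ($J{\left(I \right)} = \left(I^{2} + I^{2}\right) + I = 2 I^{2} + I = I + 2 I^{2}$)
$C{\left(g,H \right)} = \frac{857 + g}{g}$
$\left(C{\left(70,1813 \right)} + 2220505\right) + J{\left(-1163 \right)} = \left(\frac{857 + 70}{70} + 2220505\right) - 1163 \left(1 + 2 \left(-1163\right)\right) = \left(\frac{1}{70} \cdot 927 + 2220505\right) - 1163 \left(1 - 2326\right) = \left(\frac{927}{70} + 2220505\right) - -2703975 = \frac{155436277}{70} + 2703975 = \frac{344714527}{70}$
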